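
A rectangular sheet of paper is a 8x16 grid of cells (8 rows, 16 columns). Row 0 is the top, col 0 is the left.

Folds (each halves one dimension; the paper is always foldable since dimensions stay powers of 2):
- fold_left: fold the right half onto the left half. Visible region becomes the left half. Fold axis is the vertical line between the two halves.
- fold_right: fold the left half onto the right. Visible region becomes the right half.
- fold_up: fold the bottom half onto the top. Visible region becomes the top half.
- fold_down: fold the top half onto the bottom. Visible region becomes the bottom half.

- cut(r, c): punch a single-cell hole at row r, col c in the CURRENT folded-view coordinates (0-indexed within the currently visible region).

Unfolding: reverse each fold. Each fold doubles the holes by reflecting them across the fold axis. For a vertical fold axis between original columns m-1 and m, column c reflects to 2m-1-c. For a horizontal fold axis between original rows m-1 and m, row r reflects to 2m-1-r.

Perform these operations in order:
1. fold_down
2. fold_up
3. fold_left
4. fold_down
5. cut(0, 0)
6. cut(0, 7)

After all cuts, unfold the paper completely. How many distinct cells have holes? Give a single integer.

Op 1 fold_down: fold axis h@4; visible region now rows[4,8) x cols[0,16) = 4x16
Op 2 fold_up: fold axis h@6; visible region now rows[4,6) x cols[0,16) = 2x16
Op 3 fold_left: fold axis v@8; visible region now rows[4,6) x cols[0,8) = 2x8
Op 4 fold_down: fold axis h@5; visible region now rows[5,6) x cols[0,8) = 1x8
Op 5 cut(0, 0): punch at orig (5,0); cuts so far [(5, 0)]; region rows[5,6) x cols[0,8) = 1x8
Op 6 cut(0, 7): punch at orig (5,7); cuts so far [(5, 0), (5, 7)]; region rows[5,6) x cols[0,8) = 1x8
Unfold 1 (reflect across h@5): 4 holes -> [(4, 0), (4, 7), (5, 0), (5, 7)]
Unfold 2 (reflect across v@8): 8 holes -> [(4, 0), (4, 7), (4, 8), (4, 15), (5, 0), (5, 7), (5, 8), (5, 15)]
Unfold 3 (reflect across h@6): 16 holes -> [(4, 0), (4, 7), (4, 8), (4, 15), (5, 0), (5, 7), (5, 8), (5, 15), (6, 0), (6, 7), (6, 8), (6, 15), (7, 0), (7, 7), (7, 8), (7, 15)]
Unfold 4 (reflect across h@4): 32 holes -> [(0, 0), (0, 7), (0, 8), (0, 15), (1, 0), (1, 7), (1, 8), (1, 15), (2, 0), (2, 7), (2, 8), (2, 15), (3, 0), (3, 7), (3, 8), (3, 15), (4, 0), (4, 7), (4, 8), (4, 15), (5, 0), (5, 7), (5, 8), (5, 15), (6, 0), (6, 7), (6, 8), (6, 15), (7, 0), (7, 7), (7, 8), (7, 15)]

Answer: 32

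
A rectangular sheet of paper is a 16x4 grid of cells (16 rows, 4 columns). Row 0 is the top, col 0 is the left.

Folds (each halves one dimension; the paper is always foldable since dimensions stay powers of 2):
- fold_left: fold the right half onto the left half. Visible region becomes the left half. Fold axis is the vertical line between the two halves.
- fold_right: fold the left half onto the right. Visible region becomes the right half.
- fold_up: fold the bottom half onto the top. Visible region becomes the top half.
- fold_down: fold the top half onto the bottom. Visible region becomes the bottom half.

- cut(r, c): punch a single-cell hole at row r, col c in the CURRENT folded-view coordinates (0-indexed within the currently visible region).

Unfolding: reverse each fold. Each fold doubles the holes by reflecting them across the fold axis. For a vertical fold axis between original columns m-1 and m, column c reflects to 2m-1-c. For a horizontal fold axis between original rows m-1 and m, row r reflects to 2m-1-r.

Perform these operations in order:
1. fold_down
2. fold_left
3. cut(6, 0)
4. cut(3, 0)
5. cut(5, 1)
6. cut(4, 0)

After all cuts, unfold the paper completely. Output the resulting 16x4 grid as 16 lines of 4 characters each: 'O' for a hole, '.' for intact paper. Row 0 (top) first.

Answer: ....
O..O
.OO.
O..O
O..O
....
....
....
....
....
....
O..O
O..O
.OO.
O..O
....

Derivation:
Op 1 fold_down: fold axis h@8; visible region now rows[8,16) x cols[0,4) = 8x4
Op 2 fold_left: fold axis v@2; visible region now rows[8,16) x cols[0,2) = 8x2
Op 3 cut(6, 0): punch at orig (14,0); cuts so far [(14, 0)]; region rows[8,16) x cols[0,2) = 8x2
Op 4 cut(3, 0): punch at orig (11,0); cuts so far [(11, 0), (14, 0)]; region rows[8,16) x cols[0,2) = 8x2
Op 5 cut(5, 1): punch at orig (13,1); cuts so far [(11, 0), (13, 1), (14, 0)]; region rows[8,16) x cols[0,2) = 8x2
Op 6 cut(4, 0): punch at orig (12,0); cuts so far [(11, 0), (12, 0), (13, 1), (14, 0)]; region rows[8,16) x cols[0,2) = 8x2
Unfold 1 (reflect across v@2): 8 holes -> [(11, 0), (11, 3), (12, 0), (12, 3), (13, 1), (13, 2), (14, 0), (14, 3)]
Unfold 2 (reflect across h@8): 16 holes -> [(1, 0), (1, 3), (2, 1), (2, 2), (3, 0), (3, 3), (4, 0), (4, 3), (11, 0), (11, 3), (12, 0), (12, 3), (13, 1), (13, 2), (14, 0), (14, 3)]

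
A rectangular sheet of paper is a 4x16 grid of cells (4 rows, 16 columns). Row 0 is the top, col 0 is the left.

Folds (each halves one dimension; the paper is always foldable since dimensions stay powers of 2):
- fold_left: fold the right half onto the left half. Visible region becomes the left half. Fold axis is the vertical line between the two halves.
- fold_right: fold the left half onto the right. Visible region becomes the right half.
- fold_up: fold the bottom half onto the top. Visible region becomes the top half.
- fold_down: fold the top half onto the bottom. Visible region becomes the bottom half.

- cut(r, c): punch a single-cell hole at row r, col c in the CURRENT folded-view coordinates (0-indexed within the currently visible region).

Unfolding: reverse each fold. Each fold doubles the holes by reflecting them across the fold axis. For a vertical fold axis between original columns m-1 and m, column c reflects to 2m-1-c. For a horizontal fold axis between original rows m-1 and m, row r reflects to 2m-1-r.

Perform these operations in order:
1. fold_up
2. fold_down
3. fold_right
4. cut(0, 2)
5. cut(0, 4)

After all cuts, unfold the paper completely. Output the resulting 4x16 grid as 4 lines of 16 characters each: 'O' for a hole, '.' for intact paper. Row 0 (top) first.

Answer: ...O.O....O.O...
...O.O....O.O...
...O.O....O.O...
...O.O....O.O...

Derivation:
Op 1 fold_up: fold axis h@2; visible region now rows[0,2) x cols[0,16) = 2x16
Op 2 fold_down: fold axis h@1; visible region now rows[1,2) x cols[0,16) = 1x16
Op 3 fold_right: fold axis v@8; visible region now rows[1,2) x cols[8,16) = 1x8
Op 4 cut(0, 2): punch at orig (1,10); cuts so far [(1, 10)]; region rows[1,2) x cols[8,16) = 1x8
Op 5 cut(0, 4): punch at orig (1,12); cuts so far [(1, 10), (1, 12)]; region rows[1,2) x cols[8,16) = 1x8
Unfold 1 (reflect across v@8): 4 holes -> [(1, 3), (1, 5), (1, 10), (1, 12)]
Unfold 2 (reflect across h@1): 8 holes -> [(0, 3), (0, 5), (0, 10), (0, 12), (1, 3), (1, 5), (1, 10), (1, 12)]
Unfold 3 (reflect across h@2): 16 holes -> [(0, 3), (0, 5), (0, 10), (0, 12), (1, 3), (1, 5), (1, 10), (1, 12), (2, 3), (2, 5), (2, 10), (2, 12), (3, 3), (3, 5), (3, 10), (3, 12)]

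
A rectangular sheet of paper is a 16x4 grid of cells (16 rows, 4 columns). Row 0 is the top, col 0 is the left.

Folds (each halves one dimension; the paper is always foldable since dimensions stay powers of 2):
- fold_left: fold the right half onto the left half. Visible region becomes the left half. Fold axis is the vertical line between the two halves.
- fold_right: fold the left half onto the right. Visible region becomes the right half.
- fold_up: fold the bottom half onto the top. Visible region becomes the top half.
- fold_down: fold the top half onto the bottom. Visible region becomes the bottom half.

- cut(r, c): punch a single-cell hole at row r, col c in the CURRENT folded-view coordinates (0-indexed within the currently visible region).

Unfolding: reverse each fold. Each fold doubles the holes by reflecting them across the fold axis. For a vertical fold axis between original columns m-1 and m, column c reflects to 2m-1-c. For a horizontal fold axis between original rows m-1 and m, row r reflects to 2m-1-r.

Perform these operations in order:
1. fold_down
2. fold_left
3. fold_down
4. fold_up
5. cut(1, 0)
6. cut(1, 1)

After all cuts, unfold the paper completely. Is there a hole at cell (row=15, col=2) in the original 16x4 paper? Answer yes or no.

Op 1 fold_down: fold axis h@8; visible region now rows[8,16) x cols[0,4) = 8x4
Op 2 fold_left: fold axis v@2; visible region now rows[8,16) x cols[0,2) = 8x2
Op 3 fold_down: fold axis h@12; visible region now rows[12,16) x cols[0,2) = 4x2
Op 4 fold_up: fold axis h@14; visible region now rows[12,14) x cols[0,2) = 2x2
Op 5 cut(1, 0): punch at orig (13,0); cuts so far [(13, 0)]; region rows[12,14) x cols[0,2) = 2x2
Op 6 cut(1, 1): punch at orig (13,1); cuts so far [(13, 0), (13, 1)]; region rows[12,14) x cols[0,2) = 2x2
Unfold 1 (reflect across h@14): 4 holes -> [(13, 0), (13, 1), (14, 0), (14, 1)]
Unfold 2 (reflect across h@12): 8 holes -> [(9, 0), (9, 1), (10, 0), (10, 1), (13, 0), (13, 1), (14, 0), (14, 1)]
Unfold 3 (reflect across v@2): 16 holes -> [(9, 0), (9, 1), (9, 2), (9, 3), (10, 0), (10, 1), (10, 2), (10, 3), (13, 0), (13, 1), (13, 2), (13, 3), (14, 0), (14, 1), (14, 2), (14, 3)]
Unfold 4 (reflect across h@8): 32 holes -> [(1, 0), (1, 1), (1, 2), (1, 3), (2, 0), (2, 1), (2, 2), (2, 3), (5, 0), (5, 1), (5, 2), (5, 3), (6, 0), (6, 1), (6, 2), (6, 3), (9, 0), (9, 1), (9, 2), (9, 3), (10, 0), (10, 1), (10, 2), (10, 3), (13, 0), (13, 1), (13, 2), (13, 3), (14, 0), (14, 1), (14, 2), (14, 3)]
Holes: [(1, 0), (1, 1), (1, 2), (1, 3), (2, 0), (2, 1), (2, 2), (2, 3), (5, 0), (5, 1), (5, 2), (5, 3), (6, 0), (6, 1), (6, 2), (6, 3), (9, 0), (9, 1), (9, 2), (9, 3), (10, 0), (10, 1), (10, 2), (10, 3), (13, 0), (13, 1), (13, 2), (13, 3), (14, 0), (14, 1), (14, 2), (14, 3)]

Answer: no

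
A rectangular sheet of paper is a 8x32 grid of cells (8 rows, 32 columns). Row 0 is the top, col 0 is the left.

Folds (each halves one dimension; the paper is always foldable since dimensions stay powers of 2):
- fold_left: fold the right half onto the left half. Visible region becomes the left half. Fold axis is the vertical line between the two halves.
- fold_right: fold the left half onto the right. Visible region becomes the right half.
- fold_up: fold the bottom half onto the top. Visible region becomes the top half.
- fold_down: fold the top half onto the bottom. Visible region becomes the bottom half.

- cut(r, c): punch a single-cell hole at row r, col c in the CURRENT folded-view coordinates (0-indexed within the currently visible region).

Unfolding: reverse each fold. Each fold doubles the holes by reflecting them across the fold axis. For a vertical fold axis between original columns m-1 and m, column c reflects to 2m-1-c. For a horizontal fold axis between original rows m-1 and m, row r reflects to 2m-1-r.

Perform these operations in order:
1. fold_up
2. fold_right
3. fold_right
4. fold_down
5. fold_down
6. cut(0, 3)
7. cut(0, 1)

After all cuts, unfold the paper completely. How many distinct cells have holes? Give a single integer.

Answer: 64

Derivation:
Op 1 fold_up: fold axis h@4; visible region now rows[0,4) x cols[0,32) = 4x32
Op 2 fold_right: fold axis v@16; visible region now rows[0,4) x cols[16,32) = 4x16
Op 3 fold_right: fold axis v@24; visible region now rows[0,4) x cols[24,32) = 4x8
Op 4 fold_down: fold axis h@2; visible region now rows[2,4) x cols[24,32) = 2x8
Op 5 fold_down: fold axis h@3; visible region now rows[3,4) x cols[24,32) = 1x8
Op 6 cut(0, 3): punch at orig (3,27); cuts so far [(3, 27)]; region rows[3,4) x cols[24,32) = 1x8
Op 7 cut(0, 1): punch at orig (3,25); cuts so far [(3, 25), (3, 27)]; region rows[3,4) x cols[24,32) = 1x8
Unfold 1 (reflect across h@3): 4 holes -> [(2, 25), (2, 27), (3, 25), (3, 27)]
Unfold 2 (reflect across h@2): 8 holes -> [(0, 25), (0, 27), (1, 25), (1, 27), (2, 25), (2, 27), (3, 25), (3, 27)]
Unfold 3 (reflect across v@24): 16 holes -> [(0, 20), (0, 22), (0, 25), (0, 27), (1, 20), (1, 22), (1, 25), (1, 27), (2, 20), (2, 22), (2, 25), (2, 27), (3, 20), (3, 22), (3, 25), (3, 27)]
Unfold 4 (reflect across v@16): 32 holes -> [(0, 4), (0, 6), (0, 9), (0, 11), (0, 20), (0, 22), (0, 25), (0, 27), (1, 4), (1, 6), (1, 9), (1, 11), (1, 20), (1, 22), (1, 25), (1, 27), (2, 4), (2, 6), (2, 9), (2, 11), (2, 20), (2, 22), (2, 25), (2, 27), (3, 4), (3, 6), (3, 9), (3, 11), (3, 20), (3, 22), (3, 25), (3, 27)]
Unfold 5 (reflect across h@4): 64 holes -> [(0, 4), (0, 6), (0, 9), (0, 11), (0, 20), (0, 22), (0, 25), (0, 27), (1, 4), (1, 6), (1, 9), (1, 11), (1, 20), (1, 22), (1, 25), (1, 27), (2, 4), (2, 6), (2, 9), (2, 11), (2, 20), (2, 22), (2, 25), (2, 27), (3, 4), (3, 6), (3, 9), (3, 11), (3, 20), (3, 22), (3, 25), (3, 27), (4, 4), (4, 6), (4, 9), (4, 11), (4, 20), (4, 22), (4, 25), (4, 27), (5, 4), (5, 6), (5, 9), (5, 11), (5, 20), (5, 22), (5, 25), (5, 27), (6, 4), (6, 6), (6, 9), (6, 11), (6, 20), (6, 22), (6, 25), (6, 27), (7, 4), (7, 6), (7, 9), (7, 11), (7, 20), (7, 22), (7, 25), (7, 27)]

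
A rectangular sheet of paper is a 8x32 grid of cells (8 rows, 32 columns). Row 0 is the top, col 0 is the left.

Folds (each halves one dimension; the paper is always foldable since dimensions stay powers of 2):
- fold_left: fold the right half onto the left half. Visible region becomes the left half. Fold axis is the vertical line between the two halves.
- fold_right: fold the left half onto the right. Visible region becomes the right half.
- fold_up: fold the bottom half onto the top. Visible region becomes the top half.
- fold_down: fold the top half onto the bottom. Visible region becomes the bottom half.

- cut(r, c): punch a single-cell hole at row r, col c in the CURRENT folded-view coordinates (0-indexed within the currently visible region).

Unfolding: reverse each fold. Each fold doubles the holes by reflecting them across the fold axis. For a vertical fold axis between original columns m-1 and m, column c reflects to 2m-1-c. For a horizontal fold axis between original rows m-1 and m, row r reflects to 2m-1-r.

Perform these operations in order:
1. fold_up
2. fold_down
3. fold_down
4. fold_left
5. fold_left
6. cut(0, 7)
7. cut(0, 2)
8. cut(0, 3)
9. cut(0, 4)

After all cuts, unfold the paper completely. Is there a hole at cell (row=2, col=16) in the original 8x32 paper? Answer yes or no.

Answer: no

Derivation:
Op 1 fold_up: fold axis h@4; visible region now rows[0,4) x cols[0,32) = 4x32
Op 2 fold_down: fold axis h@2; visible region now rows[2,4) x cols[0,32) = 2x32
Op 3 fold_down: fold axis h@3; visible region now rows[3,4) x cols[0,32) = 1x32
Op 4 fold_left: fold axis v@16; visible region now rows[3,4) x cols[0,16) = 1x16
Op 5 fold_left: fold axis v@8; visible region now rows[3,4) x cols[0,8) = 1x8
Op 6 cut(0, 7): punch at orig (3,7); cuts so far [(3, 7)]; region rows[3,4) x cols[0,8) = 1x8
Op 7 cut(0, 2): punch at orig (3,2); cuts so far [(3, 2), (3, 7)]; region rows[3,4) x cols[0,8) = 1x8
Op 8 cut(0, 3): punch at orig (3,3); cuts so far [(3, 2), (3, 3), (3, 7)]; region rows[3,4) x cols[0,8) = 1x8
Op 9 cut(0, 4): punch at orig (3,4); cuts so far [(3, 2), (3, 3), (3, 4), (3, 7)]; region rows[3,4) x cols[0,8) = 1x8
Unfold 1 (reflect across v@8): 8 holes -> [(3, 2), (3, 3), (3, 4), (3, 7), (3, 8), (3, 11), (3, 12), (3, 13)]
Unfold 2 (reflect across v@16): 16 holes -> [(3, 2), (3, 3), (3, 4), (3, 7), (3, 8), (3, 11), (3, 12), (3, 13), (3, 18), (3, 19), (3, 20), (3, 23), (3, 24), (3, 27), (3, 28), (3, 29)]
Unfold 3 (reflect across h@3): 32 holes -> [(2, 2), (2, 3), (2, 4), (2, 7), (2, 8), (2, 11), (2, 12), (2, 13), (2, 18), (2, 19), (2, 20), (2, 23), (2, 24), (2, 27), (2, 28), (2, 29), (3, 2), (3, 3), (3, 4), (3, 7), (3, 8), (3, 11), (3, 12), (3, 13), (3, 18), (3, 19), (3, 20), (3, 23), (3, 24), (3, 27), (3, 28), (3, 29)]
Unfold 4 (reflect across h@2): 64 holes -> [(0, 2), (0, 3), (0, 4), (0, 7), (0, 8), (0, 11), (0, 12), (0, 13), (0, 18), (0, 19), (0, 20), (0, 23), (0, 24), (0, 27), (0, 28), (0, 29), (1, 2), (1, 3), (1, 4), (1, 7), (1, 8), (1, 11), (1, 12), (1, 13), (1, 18), (1, 19), (1, 20), (1, 23), (1, 24), (1, 27), (1, 28), (1, 29), (2, 2), (2, 3), (2, 4), (2, 7), (2, 8), (2, 11), (2, 12), (2, 13), (2, 18), (2, 19), (2, 20), (2, 23), (2, 24), (2, 27), (2, 28), (2, 29), (3, 2), (3, 3), (3, 4), (3, 7), (3, 8), (3, 11), (3, 12), (3, 13), (3, 18), (3, 19), (3, 20), (3, 23), (3, 24), (3, 27), (3, 28), (3, 29)]
Unfold 5 (reflect across h@4): 128 holes -> [(0, 2), (0, 3), (0, 4), (0, 7), (0, 8), (0, 11), (0, 12), (0, 13), (0, 18), (0, 19), (0, 20), (0, 23), (0, 24), (0, 27), (0, 28), (0, 29), (1, 2), (1, 3), (1, 4), (1, 7), (1, 8), (1, 11), (1, 12), (1, 13), (1, 18), (1, 19), (1, 20), (1, 23), (1, 24), (1, 27), (1, 28), (1, 29), (2, 2), (2, 3), (2, 4), (2, 7), (2, 8), (2, 11), (2, 12), (2, 13), (2, 18), (2, 19), (2, 20), (2, 23), (2, 24), (2, 27), (2, 28), (2, 29), (3, 2), (3, 3), (3, 4), (3, 7), (3, 8), (3, 11), (3, 12), (3, 13), (3, 18), (3, 19), (3, 20), (3, 23), (3, 24), (3, 27), (3, 28), (3, 29), (4, 2), (4, 3), (4, 4), (4, 7), (4, 8), (4, 11), (4, 12), (4, 13), (4, 18), (4, 19), (4, 20), (4, 23), (4, 24), (4, 27), (4, 28), (4, 29), (5, 2), (5, 3), (5, 4), (5, 7), (5, 8), (5, 11), (5, 12), (5, 13), (5, 18), (5, 19), (5, 20), (5, 23), (5, 24), (5, 27), (5, 28), (5, 29), (6, 2), (6, 3), (6, 4), (6, 7), (6, 8), (6, 11), (6, 12), (6, 13), (6, 18), (6, 19), (6, 20), (6, 23), (6, 24), (6, 27), (6, 28), (6, 29), (7, 2), (7, 3), (7, 4), (7, 7), (7, 8), (7, 11), (7, 12), (7, 13), (7, 18), (7, 19), (7, 20), (7, 23), (7, 24), (7, 27), (7, 28), (7, 29)]
Holes: [(0, 2), (0, 3), (0, 4), (0, 7), (0, 8), (0, 11), (0, 12), (0, 13), (0, 18), (0, 19), (0, 20), (0, 23), (0, 24), (0, 27), (0, 28), (0, 29), (1, 2), (1, 3), (1, 4), (1, 7), (1, 8), (1, 11), (1, 12), (1, 13), (1, 18), (1, 19), (1, 20), (1, 23), (1, 24), (1, 27), (1, 28), (1, 29), (2, 2), (2, 3), (2, 4), (2, 7), (2, 8), (2, 11), (2, 12), (2, 13), (2, 18), (2, 19), (2, 20), (2, 23), (2, 24), (2, 27), (2, 28), (2, 29), (3, 2), (3, 3), (3, 4), (3, 7), (3, 8), (3, 11), (3, 12), (3, 13), (3, 18), (3, 19), (3, 20), (3, 23), (3, 24), (3, 27), (3, 28), (3, 29), (4, 2), (4, 3), (4, 4), (4, 7), (4, 8), (4, 11), (4, 12), (4, 13), (4, 18), (4, 19), (4, 20), (4, 23), (4, 24), (4, 27), (4, 28), (4, 29), (5, 2), (5, 3), (5, 4), (5, 7), (5, 8), (5, 11), (5, 12), (5, 13), (5, 18), (5, 19), (5, 20), (5, 23), (5, 24), (5, 27), (5, 28), (5, 29), (6, 2), (6, 3), (6, 4), (6, 7), (6, 8), (6, 11), (6, 12), (6, 13), (6, 18), (6, 19), (6, 20), (6, 23), (6, 24), (6, 27), (6, 28), (6, 29), (7, 2), (7, 3), (7, 4), (7, 7), (7, 8), (7, 11), (7, 12), (7, 13), (7, 18), (7, 19), (7, 20), (7, 23), (7, 24), (7, 27), (7, 28), (7, 29)]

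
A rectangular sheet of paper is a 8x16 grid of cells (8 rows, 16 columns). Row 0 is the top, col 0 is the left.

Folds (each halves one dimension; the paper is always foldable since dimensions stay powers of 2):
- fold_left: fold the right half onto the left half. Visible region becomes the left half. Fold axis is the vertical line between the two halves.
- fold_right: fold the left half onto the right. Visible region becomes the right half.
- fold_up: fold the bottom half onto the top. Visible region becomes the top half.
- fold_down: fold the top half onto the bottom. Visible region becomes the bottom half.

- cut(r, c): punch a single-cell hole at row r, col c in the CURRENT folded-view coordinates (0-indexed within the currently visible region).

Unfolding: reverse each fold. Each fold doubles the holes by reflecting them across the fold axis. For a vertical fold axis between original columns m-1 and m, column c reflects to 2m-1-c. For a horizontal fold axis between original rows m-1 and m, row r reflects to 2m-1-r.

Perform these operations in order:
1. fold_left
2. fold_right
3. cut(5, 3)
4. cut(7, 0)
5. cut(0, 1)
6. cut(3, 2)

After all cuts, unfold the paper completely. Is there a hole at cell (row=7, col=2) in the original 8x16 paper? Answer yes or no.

Op 1 fold_left: fold axis v@8; visible region now rows[0,8) x cols[0,8) = 8x8
Op 2 fold_right: fold axis v@4; visible region now rows[0,8) x cols[4,8) = 8x4
Op 3 cut(5, 3): punch at orig (5,7); cuts so far [(5, 7)]; region rows[0,8) x cols[4,8) = 8x4
Op 4 cut(7, 0): punch at orig (7,4); cuts so far [(5, 7), (7, 4)]; region rows[0,8) x cols[4,8) = 8x4
Op 5 cut(0, 1): punch at orig (0,5); cuts so far [(0, 5), (5, 7), (7, 4)]; region rows[0,8) x cols[4,8) = 8x4
Op 6 cut(3, 2): punch at orig (3,6); cuts so far [(0, 5), (3, 6), (5, 7), (7, 4)]; region rows[0,8) x cols[4,8) = 8x4
Unfold 1 (reflect across v@4): 8 holes -> [(0, 2), (0, 5), (3, 1), (3, 6), (5, 0), (5, 7), (7, 3), (7, 4)]
Unfold 2 (reflect across v@8): 16 holes -> [(0, 2), (0, 5), (0, 10), (0, 13), (3, 1), (3, 6), (3, 9), (3, 14), (5, 0), (5, 7), (5, 8), (5, 15), (7, 3), (7, 4), (7, 11), (7, 12)]
Holes: [(0, 2), (0, 5), (0, 10), (0, 13), (3, 1), (3, 6), (3, 9), (3, 14), (5, 0), (5, 7), (5, 8), (5, 15), (7, 3), (7, 4), (7, 11), (7, 12)]

Answer: no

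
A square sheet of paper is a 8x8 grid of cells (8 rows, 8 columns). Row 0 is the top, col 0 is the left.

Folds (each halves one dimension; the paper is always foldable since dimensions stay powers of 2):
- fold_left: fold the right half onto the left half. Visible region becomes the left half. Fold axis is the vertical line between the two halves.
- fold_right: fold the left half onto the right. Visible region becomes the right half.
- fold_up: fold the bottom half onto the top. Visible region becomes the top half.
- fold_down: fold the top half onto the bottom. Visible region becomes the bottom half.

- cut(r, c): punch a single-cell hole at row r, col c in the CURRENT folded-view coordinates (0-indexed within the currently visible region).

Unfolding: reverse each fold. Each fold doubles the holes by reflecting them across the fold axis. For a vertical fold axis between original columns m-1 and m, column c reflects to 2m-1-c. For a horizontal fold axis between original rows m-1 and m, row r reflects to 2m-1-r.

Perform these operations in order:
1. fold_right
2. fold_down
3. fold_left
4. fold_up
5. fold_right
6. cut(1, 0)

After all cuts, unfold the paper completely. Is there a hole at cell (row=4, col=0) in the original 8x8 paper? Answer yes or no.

Op 1 fold_right: fold axis v@4; visible region now rows[0,8) x cols[4,8) = 8x4
Op 2 fold_down: fold axis h@4; visible region now rows[4,8) x cols[4,8) = 4x4
Op 3 fold_left: fold axis v@6; visible region now rows[4,8) x cols[4,6) = 4x2
Op 4 fold_up: fold axis h@6; visible region now rows[4,6) x cols[4,6) = 2x2
Op 5 fold_right: fold axis v@5; visible region now rows[4,6) x cols[5,6) = 2x1
Op 6 cut(1, 0): punch at orig (5,5); cuts so far [(5, 5)]; region rows[4,6) x cols[5,6) = 2x1
Unfold 1 (reflect across v@5): 2 holes -> [(5, 4), (5, 5)]
Unfold 2 (reflect across h@6): 4 holes -> [(5, 4), (5, 5), (6, 4), (6, 5)]
Unfold 3 (reflect across v@6): 8 holes -> [(5, 4), (5, 5), (5, 6), (5, 7), (6, 4), (6, 5), (6, 6), (6, 7)]
Unfold 4 (reflect across h@4): 16 holes -> [(1, 4), (1, 5), (1, 6), (1, 7), (2, 4), (2, 5), (2, 6), (2, 7), (5, 4), (5, 5), (5, 6), (5, 7), (6, 4), (6, 5), (6, 6), (6, 7)]
Unfold 5 (reflect across v@4): 32 holes -> [(1, 0), (1, 1), (1, 2), (1, 3), (1, 4), (1, 5), (1, 6), (1, 7), (2, 0), (2, 1), (2, 2), (2, 3), (2, 4), (2, 5), (2, 6), (2, 7), (5, 0), (5, 1), (5, 2), (5, 3), (5, 4), (5, 5), (5, 6), (5, 7), (6, 0), (6, 1), (6, 2), (6, 3), (6, 4), (6, 5), (6, 6), (6, 7)]
Holes: [(1, 0), (1, 1), (1, 2), (1, 3), (1, 4), (1, 5), (1, 6), (1, 7), (2, 0), (2, 1), (2, 2), (2, 3), (2, 4), (2, 5), (2, 6), (2, 7), (5, 0), (5, 1), (5, 2), (5, 3), (5, 4), (5, 5), (5, 6), (5, 7), (6, 0), (6, 1), (6, 2), (6, 3), (6, 4), (6, 5), (6, 6), (6, 7)]

Answer: no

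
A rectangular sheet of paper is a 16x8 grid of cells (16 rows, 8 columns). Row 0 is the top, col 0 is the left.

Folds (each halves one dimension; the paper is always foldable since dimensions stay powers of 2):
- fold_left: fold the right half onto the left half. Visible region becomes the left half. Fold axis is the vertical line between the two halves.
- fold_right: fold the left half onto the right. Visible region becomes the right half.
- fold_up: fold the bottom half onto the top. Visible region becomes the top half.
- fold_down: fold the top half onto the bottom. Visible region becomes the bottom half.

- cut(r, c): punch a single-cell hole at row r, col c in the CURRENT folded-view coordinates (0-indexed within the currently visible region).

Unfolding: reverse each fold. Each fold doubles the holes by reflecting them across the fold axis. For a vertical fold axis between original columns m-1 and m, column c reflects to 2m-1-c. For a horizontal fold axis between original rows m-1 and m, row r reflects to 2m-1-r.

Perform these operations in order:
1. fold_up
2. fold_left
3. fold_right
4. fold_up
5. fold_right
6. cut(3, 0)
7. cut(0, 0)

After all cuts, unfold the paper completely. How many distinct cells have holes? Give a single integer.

Op 1 fold_up: fold axis h@8; visible region now rows[0,8) x cols[0,8) = 8x8
Op 2 fold_left: fold axis v@4; visible region now rows[0,8) x cols[0,4) = 8x4
Op 3 fold_right: fold axis v@2; visible region now rows[0,8) x cols[2,4) = 8x2
Op 4 fold_up: fold axis h@4; visible region now rows[0,4) x cols[2,4) = 4x2
Op 5 fold_right: fold axis v@3; visible region now rows[0,4) x cols[3,4) = 4x1
Op 6 cut(3, 0): punch at orig (3,3); cuts so far [(3, 3)]; region rows[0,4) x cols[3,4) = 4x1
Op 7 cut(0, 0): punch at orig (0,3); cuts so far [(0, 3), (3, 3)]; region rows[0,4) x cols[3,4) = 4x1
Unfold 1 (reflect across v@3): 4 holes -> [(0, 2), (0, 3), (3, 2), (3, 3)]
Unfold 2 (reflect across h@4): 8 holes -> [(0, 2), (0, 3), (3, 2), (3, 3), (4, 2), (4, 3), (7, 2), (7, 3)]
Unfold 3 (reflect across v@2): 16 holes -> [(0, 0), (0, 1), (0, 2), (0, 3), (3, 0), (3, 1), (3, 2), (3, 3), (4, 0), (4, 1), (4, 2), (4, 3), (7, 0), (7, 1), (7, 2), (7, 3)]
Unfold 4 (reflect across v@4): 32 holes -> [(0, 0), (0, 1), (0, 2), (0, 3), (0, 4), (0, 5), (0, 6), (0, 7), (3, 0), (3, 1), (3, 2), (3, 3), (3, 4), (3, 5), (3, 6), (3, 7), (4, 0), (4, 1), (4, 2), (4, 3), (4, 4), (4, 5), (4, 6), (4, 7), (7, 0), (7, 1), (7, 2), (7, 3), (7, 4), (7, 5), (7, 6), (7, 7)]
Unfold 5 (reflect across h@8): 64 holes -> [(0, 0), (0, 1), (0, 2), (0, 3), (0, 4), (0, 5), (0, 6), (0, 7), (3, 0), (3, 1), (3, 2), (3, 3), (3, 4), (3, 5), (3, 6), (3, 7), (4, 0), (4, 1), (4, 2), (4, 3), (4, 4), (4, 5), (4, 6), (4, 7), (7, 0), (7, 1), (7, 2), (7, 3), (7, 4), (7, 5), (7, 6), (7, 7), (8, 0), (8, 1), (8, 2), (8, 3), (8, 4), (8, 5), (8, 6), (8, 7), (11, 0), (11, 1), (11, 2), (11, 3), (11, 4), (11, 5), (11, 6), (11, 7), (12, 0), (12, 1), (12, 2), (12, 3), (12, 4), (12, 5), (12, 6), (12, 7), (15, 0), (15, 1), (15, 2), (15, 3), (15, 4), (15, 5), (15, 6), (15, 7)]

Answer: 64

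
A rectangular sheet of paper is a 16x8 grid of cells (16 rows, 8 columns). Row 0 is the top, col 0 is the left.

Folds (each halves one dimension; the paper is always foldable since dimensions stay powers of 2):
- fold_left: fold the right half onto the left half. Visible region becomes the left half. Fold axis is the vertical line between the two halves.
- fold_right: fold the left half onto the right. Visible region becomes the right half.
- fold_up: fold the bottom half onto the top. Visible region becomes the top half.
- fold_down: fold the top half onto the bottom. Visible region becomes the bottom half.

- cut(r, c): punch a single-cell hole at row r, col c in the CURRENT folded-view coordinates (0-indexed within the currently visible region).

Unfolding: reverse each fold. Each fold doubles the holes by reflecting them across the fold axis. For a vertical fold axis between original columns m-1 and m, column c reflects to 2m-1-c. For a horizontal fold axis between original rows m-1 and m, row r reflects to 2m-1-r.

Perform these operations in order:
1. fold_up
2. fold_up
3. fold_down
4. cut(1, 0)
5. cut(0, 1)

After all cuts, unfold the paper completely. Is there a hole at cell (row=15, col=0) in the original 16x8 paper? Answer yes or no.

Answer: yes

Derivation:
Op 1 fold_up: fold axis h@8; visible region now rows[0,8) x cols[0,8) = 8x8
Op 2 fold_up: fold axis h@4; visible region now rows[0,4) x cols[0,8) = 4x8
Op 3 fold_down: fold axis h@2; visible region now rows[2,4) x cols[0,8) = 2x8
Op 4 cut(1, 0): punch at orig (3,0); cuts so far [(3, 0)]; region rows[2,4) x cols[0,8) = 2x8
Op 5 cut(0, 1): punch at orig (2,1); cuts so far [(2, 1), (3, 0)]; region rows[2,4) x cols[0,8) = 2x8
Unfold 1 (reflect across h@2): 4 holes -> [(0, 0), (1, 1), (2, 1), (3, 0)]
Unfold 2 (reflect across h@4): 8 holes -> [(0, 0), (1, 1), (2, 1), (3, 0), (4, 0), (5, 1), (6, 1), (7, 0)]
Unfold 3 (reflect across h@8): 16 holes -> [(0, 0), (1, 1), (2, 1), (3, 0), (4, 0), (5, 1), (6, 1), (7, 0), (8, 0), (9, 1), (10, 1), (11, 0), (12, 0), (13, 1), (14, 1), (15, 0)]
Holes: [(0, 0), (1, 1), (2, 1), (3, 0), (4, 0), (5, 1), (6, 1), (7, 0), (8, 0), (9, 1), (10, 1), (11, 0), (12, 0), (13, 1), (14, 1), (15, 0)]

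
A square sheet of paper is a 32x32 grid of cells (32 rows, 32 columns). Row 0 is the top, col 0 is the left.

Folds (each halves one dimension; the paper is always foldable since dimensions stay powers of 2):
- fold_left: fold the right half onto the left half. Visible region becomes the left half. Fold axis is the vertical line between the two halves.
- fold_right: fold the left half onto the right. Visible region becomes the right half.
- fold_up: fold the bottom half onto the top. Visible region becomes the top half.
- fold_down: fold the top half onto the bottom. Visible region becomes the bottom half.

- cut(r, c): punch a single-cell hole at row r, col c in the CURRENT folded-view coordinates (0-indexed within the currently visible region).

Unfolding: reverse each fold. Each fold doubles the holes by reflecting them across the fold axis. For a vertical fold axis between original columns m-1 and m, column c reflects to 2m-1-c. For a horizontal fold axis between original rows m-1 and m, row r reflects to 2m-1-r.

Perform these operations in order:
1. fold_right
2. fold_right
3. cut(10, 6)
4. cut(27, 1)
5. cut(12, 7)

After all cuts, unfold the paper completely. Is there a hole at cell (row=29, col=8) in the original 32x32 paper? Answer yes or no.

Op 1 fold_right: fold axis v@16; visible region now rows[0,32) x cols[16,32) = 32x16
Op 2 fold_right: fold axis v@24; visible region now rows[0,32) x cols[24,32) = 32x8
Op 3 cut(10, 6): punch at orig (10,30); cuts so far [(10, 30)]; region rows[0,32) x cols[24,32) = 32x8
Op 4 cut(27, 1): punch at orig (27,25); cuts so far [(10, 30), (27, 25)]; region rows[0,32) x cols[24,32) = 32x8
Op 5 cut(12, 7): punch at orig (12,31); cuts so far [(10, 30), (12, 31), (27, 25)]; region rows[0,32) x cols[24,32) = 32x8
Unfold 1 (reflect across v@24): 6 holes -> [(10, 17), (10, 30), (12, 16), (12, 31), (27, 22), (27, 25)]
Unfold 2 (reflect across v@16): 12 holes -> [(10, 1), (10, 14), (10, 17), (10, 30), (12, 0), (12, 15), (12, 16), (12, 31), (27, 6), (27, 9), (27, 22), (27, 25)]
Holes: [(10, 1), (10, 14), (10, 17), (10, 30), (12, 0), (12, 15), (12, 16), (12, 31), (27, 6), (27, 9), (27, 22), (27, 25)]

Answer: no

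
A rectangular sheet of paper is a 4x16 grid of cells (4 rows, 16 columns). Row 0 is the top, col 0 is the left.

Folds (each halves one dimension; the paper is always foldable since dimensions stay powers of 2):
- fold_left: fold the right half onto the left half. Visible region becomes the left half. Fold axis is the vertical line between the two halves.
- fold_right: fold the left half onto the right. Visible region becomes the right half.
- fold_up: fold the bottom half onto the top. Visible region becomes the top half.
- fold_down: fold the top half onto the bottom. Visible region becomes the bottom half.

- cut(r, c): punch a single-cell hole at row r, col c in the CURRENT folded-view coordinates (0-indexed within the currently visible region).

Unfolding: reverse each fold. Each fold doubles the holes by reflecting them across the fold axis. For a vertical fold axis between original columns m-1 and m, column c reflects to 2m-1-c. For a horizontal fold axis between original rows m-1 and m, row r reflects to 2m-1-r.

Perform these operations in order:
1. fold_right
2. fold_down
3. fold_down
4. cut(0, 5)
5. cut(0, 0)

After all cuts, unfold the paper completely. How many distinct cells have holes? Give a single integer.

Answer: 16

Derivation:
Op 1 fold_right: fold axis v@8; visible region now rows[0,4) x cols[8,16) = 4x8
Op 2 fold_down: fold axis h@2; visible region now rows[2,4) x cols[8,16) = 2x8
Op 3 fold_down: fold axis h@3; visible region now rows[3,4) x cols[8,16) = 1x8
Op 4 cut(0, 5): punch at orig (3,13); cuts so far [(3, 13)]; region rows[3,4) x cols[8,16) = 1x8
Op 5 cut(0, 0): punch at orig (3,8); cuts so far [(3, 8), (3, 13)]; region rows[3,4) x cols[8,16) = 1x8
Unfold 1 (reflect across h@3): 4 holes -> [(2, 8), (2, 13), (3, 8), (3, 13)]
Unfold 2 (reflect across h@2): 8 holes -> [(0, 8), (0, 13), (1, 8), (1, 13), (2, 8), (2, 13), (3, 8), (3, 13)]
Unfold 3 (reflect across v@8): 16 holes -> [(0, 2), (0, 7), (0, 8), (0, 13), (1, 2), (1, 7), (1, 8), (1, 13), (2, 2), (2, 7), (2, 8), (2, 13), (3, 2), (3, 7), (3, 8), (3, 13)]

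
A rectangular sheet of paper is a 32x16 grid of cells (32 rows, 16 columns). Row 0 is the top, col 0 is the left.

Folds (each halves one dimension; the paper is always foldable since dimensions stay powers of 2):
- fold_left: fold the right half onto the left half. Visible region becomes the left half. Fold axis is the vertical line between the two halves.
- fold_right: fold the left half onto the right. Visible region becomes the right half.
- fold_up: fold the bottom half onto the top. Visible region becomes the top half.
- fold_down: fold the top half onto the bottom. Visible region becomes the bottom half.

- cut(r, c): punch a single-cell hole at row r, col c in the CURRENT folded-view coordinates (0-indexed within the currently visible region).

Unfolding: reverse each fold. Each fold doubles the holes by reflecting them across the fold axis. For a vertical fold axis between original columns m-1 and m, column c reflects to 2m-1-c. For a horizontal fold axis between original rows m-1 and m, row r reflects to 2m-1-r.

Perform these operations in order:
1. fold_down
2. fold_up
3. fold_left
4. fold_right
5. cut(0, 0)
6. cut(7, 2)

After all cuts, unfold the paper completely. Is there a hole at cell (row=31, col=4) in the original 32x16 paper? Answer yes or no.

Op 1 fold_down: fold axis h@16; visible region now rows[16,32) x cols[0,16) = 16x16
Op 2 fold_up: fold axis h@24; visible region now rows[16,24) x cols[0,16) = 8x16
Op 3 fold_left: fold axis v@8; visible region now rows[16,24) x cols[0,8) = 8x8
Op 4 fold_right: fold axis v@4; visible region now rows[16,24) x cols[4,8) = 8x4
Op 5 cut(0, 0): punch at orig (16,4); cuts so far [(16, 4)]; region rows[16,24) x cols[4,8) = 8x4
Op 6 cut(7, 2): punch at orig (23,6); cuts so far [(16, 4), (23, 6)]; region rows[16,24) x cols[4,8) = 8x4
Unfold 1 (reflect across v@4): 4 holes -> [(16, 3), (16, 4), (23, 1), (23, 6)]
Unfold 2 (reflect across v@8): 8 holes -> [(16, 3), (16, 4), (16, 11), (16, 12), (23, 1), (23, 6), (23, 9), (23, 14)]
Unfold 3 (reflect across h@24): 16 holes -> [(16, 3), (16, 4), (16, 11), (16, 12), (23, 1), (23, 6), (23, 9), (23, 14), (24, 1), (24, 6), (24, 9), (24, 14), (31, 3), (31, 4), (31, 11), (31, 12)]
Unfold 4 (reflect across h@16): 32 holes -> [(0, 3), (0, 4), (0, 11), (0, 12), (7, 1), (7, 6), (7, 9), (7, 14), (8, 1), (8, 6), (8, 9), (8, 14), (15, 3), (15, 4), (15, 11), (15, 12), (16, 3), (16, 4), (16, 11), (16, 12), (23, 1), (23, 6), (23, 9), (23, 14), (24, 1), (24, 6), (24, 9), (24, 14), (31, 3), (31, 4), (31, 11), (31, 12)]
Holes: [(0, 3), (0, 4), (0, 11), (0, 12), (7, 1), (7, 6), (7, 9), (7, 14), (8, 1), (8, 6), (8, 9), (8, 14), (15, 3), (15, 4), (15, 11), (15, 12), (16, 3), (16, 4), (16, 11), (16, 12), (23, 1), (23, 6), (23, 9), (23, 14), (24, 1), (24, 6), (24, 9), (24, 14), (31, 3), (31, 4), (31, 11), (31, 12)]

Answer: yes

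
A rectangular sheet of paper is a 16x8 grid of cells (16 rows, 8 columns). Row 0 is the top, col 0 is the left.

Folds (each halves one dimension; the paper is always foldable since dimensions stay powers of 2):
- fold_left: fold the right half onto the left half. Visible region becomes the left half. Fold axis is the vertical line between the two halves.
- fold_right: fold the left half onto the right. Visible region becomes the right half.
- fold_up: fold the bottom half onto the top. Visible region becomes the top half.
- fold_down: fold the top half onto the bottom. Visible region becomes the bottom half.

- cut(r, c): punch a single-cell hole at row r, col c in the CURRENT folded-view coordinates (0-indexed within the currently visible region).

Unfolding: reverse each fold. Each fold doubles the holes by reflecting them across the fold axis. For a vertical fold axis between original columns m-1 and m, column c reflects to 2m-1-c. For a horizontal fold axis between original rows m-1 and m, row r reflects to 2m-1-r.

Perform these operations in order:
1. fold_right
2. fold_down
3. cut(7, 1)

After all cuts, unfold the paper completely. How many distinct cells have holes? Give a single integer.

Op 1 fold_right: fold axis v@4; visible region now rows[0,16) x cols[4,8) = 16x4
Op 2 fold_down: fold axis h@8; visible region now rows[8,16) x cols[4,8) = 8x4
Op 3 cut(7, 1): punch at orig (15,5); cuts so far [(15, 5)]; region rows[8,16) x cols[4,8) = 8x4
Unfold 1 (reflect across h@8): 2 holes -> [(0, 5), (15, 5)]
Unfold 2 (reflect across v@4): 4 holes -> [(0, 2), (0, 5), (15, 2), (15, 5)]

Answer: 4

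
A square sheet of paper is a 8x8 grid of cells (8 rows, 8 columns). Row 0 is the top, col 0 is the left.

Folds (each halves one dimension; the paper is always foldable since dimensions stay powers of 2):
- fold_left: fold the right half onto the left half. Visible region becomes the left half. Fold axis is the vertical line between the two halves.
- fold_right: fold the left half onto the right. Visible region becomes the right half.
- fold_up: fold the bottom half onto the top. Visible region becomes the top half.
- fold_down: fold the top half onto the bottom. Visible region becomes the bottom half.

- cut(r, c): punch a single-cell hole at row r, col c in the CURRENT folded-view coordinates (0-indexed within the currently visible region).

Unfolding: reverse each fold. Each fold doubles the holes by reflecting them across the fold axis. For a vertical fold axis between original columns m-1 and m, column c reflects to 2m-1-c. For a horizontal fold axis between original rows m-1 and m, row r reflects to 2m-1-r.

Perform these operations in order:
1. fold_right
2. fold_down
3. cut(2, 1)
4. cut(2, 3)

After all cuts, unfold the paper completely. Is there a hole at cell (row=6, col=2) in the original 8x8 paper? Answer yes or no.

Op 1 fold_right: fold axis v@4; visible region now rows[0,8) x cols[4,8) = 8x4
Op 2 fold_down: fold axis h@4; visible region now rows[4,8) x cols[4,8) = 4x4
Op 3 cut(2, 1): punch at orig (6,5); cuts so far [(6, 5)]; region rows[4,8) x cols[4,8) = 4x4
Op 4 cut(2, 3): punch at orig (6,7); cuts so far [(6, 5), (6, 7)]; region rows[4,8) x cols[4,8) = 4x4
Unfold 1 (reflect across h@4): 4 holes -> [(1, 5), (1, 7), (6, 5), (6, 7)]
Unfold 2 (reflect across v@4): 8 holes -> [(1, 0), (1, 2), (1, 5), (1, 7), (6, 0), (6, 2), (6, 5), (6, 7)]
Holes: [(1, 0), (1, 2), (1, 5), (1, 7), (6, 0), (6, 2), (6, 5), (6, 7)]

Answer: yes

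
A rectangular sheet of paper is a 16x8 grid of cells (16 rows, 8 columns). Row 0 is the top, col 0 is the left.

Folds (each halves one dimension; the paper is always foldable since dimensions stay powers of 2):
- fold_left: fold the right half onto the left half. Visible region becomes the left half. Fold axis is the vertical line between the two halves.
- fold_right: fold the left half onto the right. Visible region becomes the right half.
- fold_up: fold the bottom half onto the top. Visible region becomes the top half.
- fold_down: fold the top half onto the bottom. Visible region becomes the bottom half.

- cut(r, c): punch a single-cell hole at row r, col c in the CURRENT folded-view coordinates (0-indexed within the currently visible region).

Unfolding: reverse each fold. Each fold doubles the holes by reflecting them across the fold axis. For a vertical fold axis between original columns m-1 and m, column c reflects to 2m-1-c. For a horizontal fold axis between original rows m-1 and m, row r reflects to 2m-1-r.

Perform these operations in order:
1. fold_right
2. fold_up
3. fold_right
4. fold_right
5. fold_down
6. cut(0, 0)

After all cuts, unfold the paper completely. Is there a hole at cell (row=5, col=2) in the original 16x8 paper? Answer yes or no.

Answer: no

Derivation:
Op 1 fold_right: fold axis v@4; visible region now rows[0,16) x cols[4,8) = 16x4
Op 2 fold_up: fold axis h@8; visible region now rows[0,8) x cols[4,8) = 8x4
Op 3 fold_right: fold axis v@6; visible region now rows[0,8) x cols[6,8) = 8x2
Op 4 fold_right: fold axis v@7; visible region now rows[0,8) x cols[7,8) = 8x1
Op 5 fold_down: fold axis h@4; visible region now rows[4,8) x cols[7,8) = 4x1
Op 6 cut(0, 0): punch at orig (4,7); cuts so far [(4, 7)]; region rows[4,8) x cols[7,8) = 4x1
Unfold 1 (reflect across h@4): 2 holes -> [(3, 7), (4, 7)]
Unfold 2 (reflect across v@7): 4 holes -> [(3, 6), (3, 7), (4, 6), (4, 7)]
Unfold 3 (reflect across v@6): 8 holes -> [(3, 4), (3, 5), (3, 6), (3, 7), (4, 4), (4, 5), (4, 6), (4, 7)]
Unfold 4 (reflect across h@8): 16 holes -> [(3, 4), (3, 5), (3, 6), (3, 7), (4, 4), (4, 5), (4, 6), (4, 7), (11, 4), (11, 5), (11, 6), (11, 7), (12, 4), (12, 5), (12, 6), (12, 7)]
Unfold 5 (reflect across v@4): 32 holes -> [(3, 0), (3, 1), (3, 2), (3, 3), (3, 4), (3, 5), (3, 6), (3, 7), (4, 0), (4, 1), (4, 2), (4, 3), (4, 4), (4, 5), (4, 6), (4, 7), (11, 0), (11, 1), (11, 2), (11, 3), (11, 4), (11, 5), (11, 6), (11, 7), (12, 0), (12, 1), (12, 2), (12, 3), (12, 4), (12, 5), (12, 6), (12, 7)]
Holes: [(3, 0), (3, 1), (3, 2), (3, 3), (3, 4), (3, 5), (3, 6), (3, 7), (4, 0), (4, 1), (4, 2), (4, 3), (4, 4), (4, 5), (4, 6), (4, 7), (11, 0), (11, 1), (11, 2), (11, 3), (11, 4), (11, 5), (11, 6), (11, 7), (12, 0), (12, 1), (12, 2), (12, 3), (12, 4), (12, 5), (12, 6), (12, 7)]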